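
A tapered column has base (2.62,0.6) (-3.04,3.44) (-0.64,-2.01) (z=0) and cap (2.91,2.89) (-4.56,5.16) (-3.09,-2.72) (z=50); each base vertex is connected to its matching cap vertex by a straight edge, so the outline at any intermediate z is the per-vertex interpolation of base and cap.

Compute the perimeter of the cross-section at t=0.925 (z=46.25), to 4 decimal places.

Perimeter at t=0.925: 23.4509

Cross-section at t=0.925: each vertex is (1-t)·p0[i] + t·p1[i].
  v1: (1-0.925)·(2.62,0.6) + 0.925·(2.91,2.89) = (2.8883,2.7183)
  v2: (1-0.925)·(-3.04,3.44) + 0.925·(-4.56,5.16) = (-4.4460,5.0310)
  v3: (1-0.925)·(-0.64,-2.01) + 0.925·(-3.09,-2.72) = (-2.9062,-2.6668)
Perimeter = Σ |v_{i+1} − v_i|:
  edge 1→2: √(-7.3342² + 2.3128²) = 7.6903 (running 7.6903)
  edge 2→3: √(1.5397² + -7.6978²) = 7.8502 (running 15.5405)
  edge 3→1: √(5.7945² + 5.3850²) = 7.9104 (running 23.4509)
Perimeter = 23.4509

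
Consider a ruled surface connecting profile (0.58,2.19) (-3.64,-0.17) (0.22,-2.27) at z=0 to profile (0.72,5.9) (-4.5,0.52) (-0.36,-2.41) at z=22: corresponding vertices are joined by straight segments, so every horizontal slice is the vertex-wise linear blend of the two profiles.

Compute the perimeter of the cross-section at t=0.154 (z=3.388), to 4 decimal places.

Perimeter at t=0.154: 14.7760

Cross-section at t=0.154: each vertex is (1-t)·p0[i] + t·p1[i].
  v1: (1-0.154)·(0.58,2.19) + 0.154·(0.72,5.9) = (0.6016,2.7613)
  v2: (1-0.154)·(-3.64,-0.17) + 0.154·(-4.5,0.52) = (-3.7724,-0.0637)
  v3: (1-0.154)·(0.22,-2.27) + 0.154·(-0.36,-2.41) = (0.1307,-2.2916)
Perimeter = Σ |v_{i+1} − v_i|:
  edge 1→2: √(-4.3740² + -2.8251²) = 5.2070 (running 5.2070)
  edge 2→3: √(3.9031² + -2.2278²) = 4.4942 (running 9.7012)
  edge 3→1: √(0.4709² + 5.0529²) = 5.0748 (running 14.7760)
Perimeter = 14.7760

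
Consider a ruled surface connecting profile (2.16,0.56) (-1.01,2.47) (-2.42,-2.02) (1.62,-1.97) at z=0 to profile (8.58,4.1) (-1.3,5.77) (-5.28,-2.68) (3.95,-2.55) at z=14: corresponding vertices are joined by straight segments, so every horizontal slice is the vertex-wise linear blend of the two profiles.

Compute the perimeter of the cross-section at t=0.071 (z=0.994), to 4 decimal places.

Cross-section at t=0.071: each vertex is (1-t)·p0[i] + t·p1[i].
  v1: (1-0.071)·(2.16,0.56) + 0.071·(8.58,4.1) = (2.6158,0.8113)
  v2: (1-0.071)·(-1.01,2.47) + 0.071·(-1.3,5.77) = (-1.0306,2.7043)
  v3: (1-0.071)·(-2.42,-2.02) + 0.071·(-5.28,-2.68) = (-2.6231,-2.0669)
  v4: (1-0.071)·(1.62,-1.97) + 0.071·(3.95,-2.55) = (1.7854,-2.0112)
Perimeter = Σ |v_{i+1} − v_i|:
  edge 1→2: √(-3.6464² + 1.8930²) = 4.1085 (running 4.1085)
  edge 2→3: √(-1.5925² + -4.7712²) = 5.0299 (running 9.1384)
  edge 3→4: √(4.4085² + 0.0557²) = 4.4088 (running 13.5472)
  edge 4→1: √(0.8304² + 2.8225²) = 2.9421 (running 16.4894)
Perimeter = 16.4894

Perimeter at t=0.071: 16.4894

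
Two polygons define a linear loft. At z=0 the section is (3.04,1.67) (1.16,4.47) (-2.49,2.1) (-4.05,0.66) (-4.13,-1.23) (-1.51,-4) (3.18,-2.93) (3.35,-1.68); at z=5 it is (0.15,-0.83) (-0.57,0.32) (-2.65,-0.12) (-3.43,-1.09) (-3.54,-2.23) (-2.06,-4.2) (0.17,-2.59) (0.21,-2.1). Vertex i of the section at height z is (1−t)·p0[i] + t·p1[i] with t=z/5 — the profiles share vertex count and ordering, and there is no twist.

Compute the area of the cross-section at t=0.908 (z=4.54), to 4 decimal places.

Area at t=0.908: 13.7662

Cross-section at t=0.908: each vertex is (1-t)·p0[i] + t·p1[i].
  v1: (1-0.908)·(3.04,1.67) + 0.908·(0.15,-0.83) = (0.4159,-0.6000)
  v2: (1-0.908)·(1.16,4.47) + 0.908·(-0.57,0.32) = (-0.4108,0.7018)
  v3: (1-0.908)·(-2.49,2.1) + 0.908·(-2.65,-0.12) = (-2.6353,0.0842)
  v4: (1-0.908)·(-4.05,0.66) + 0.908·(-3.43,-1.09) = (-3.4870,-0.9290)
  v5: (1-0.908)·(-4.13,-1.23) + 0.908·(-3.54,-2.23) = (-3.5943,-2.1380)
  v6: (1-0.908)·(-1.51,-4) + 0.908·(-2.06,-4.2) = (-2.0094,-4.1816)
  v7: (1-0.908)·(3.18,-2.93) + 0.908·(0.17,-2.59) = (0.4469,-2.6213)
  v8: (1-0.908)·(3.35,-1.68) + 0.908·(0.21,-2.1) = (0.4989,-2.0614)
Shoelace sum Σ(x_i·y_{i+1} − x_{i+1}·y_i):
  i=1: 0.4159·0.7018 − -0.4108·-0.6000 = +0.0454 (running +0.0454)
  i=2: -0.4108·0.0842 − -2.6353·0.7018 = +1.8148 (running +1.8602)
  i=3: -2.6353·-0.9290 − -3.4870·0.0842 = +2.7419 (running +4.6021)
  i=4: -3.4870·-2.1380 − -3.5943·-0.9290 = +4.1162 (running +8.7183)
  i=5: -3.5943·-4.1816 − -2.0094·-2.1380 = +10.7337 (running +19.4521)
  i=6: -2.0094·-2.6213 − 0.4469·-4.1816 = +7.1360 (running +26.5881)
  i=7: 0.4469·-2.0614 − 0.4989·-2.6213 = +0.3864 (running +26.9745)
  i=8: 0.4989·-0.6000 − 0.4159·-2.0614 = +0.5580 (running +27.5325)
Area = |Σ|/2 = |27.5325|/2 = 13.7662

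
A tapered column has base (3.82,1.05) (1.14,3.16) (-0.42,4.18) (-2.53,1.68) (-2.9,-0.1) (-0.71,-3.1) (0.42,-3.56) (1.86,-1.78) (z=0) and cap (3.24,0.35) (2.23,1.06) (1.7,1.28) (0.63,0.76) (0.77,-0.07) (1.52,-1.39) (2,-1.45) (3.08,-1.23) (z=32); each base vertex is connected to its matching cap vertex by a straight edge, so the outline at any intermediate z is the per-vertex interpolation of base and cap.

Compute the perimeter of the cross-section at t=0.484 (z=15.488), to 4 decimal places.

Perimeter at t=0.484: 14.7569

Cross-section at t=0.484: each vertex is (1-t)·p0[i] + t·p1[i].
  v1: (1-0.484)·(3.82,1.05) + 0.484·(3.24,0.35) = (3.5393,0.7112)
  v2: (1-0.484)·(1.14,3.16) + 0.484·(2.23,1.06) = (1.6676,2.1436)
  v3: (1-0.484)·(-0.42,4.18) + 0.484·(1.7,1.28) = (0.6061,2.7764)
  v4: (1-0.484)·(-2.53,1.68) + 0.484·(0.63,0.76) = (-1.0006,1.2347)
  v5: (1-0.484)·(-2.9,-0.1) + 0.484·(0.77,-0.07) = (-1.1237,-0.0855)
  v6: (1-0.484)·(-0.71,-3.1) + 0.484·(1.52,-1.39) = (0.3693,-2.2724)
  v7: (1-0.484)·(0.42,-3.56) + 0.484·(2,-1.45) = (1.1847,-2.5388)
  v8: (1-0.484)·(1.86,-1.78) + 0.484·(3.08,-1.23) = (2.4505,-1.5138)
Perimeter = Σ |v_{i+1} − v_i|:
  edge 1→2: √(-1.8717² + 1.4324²) = 2.3569 (running 2.3569)
  edge 2→3: √(-1.0615² + 0.6328²) = 1.2358 (running 3.5927)
  edge 3→4: √(-1.6066² + -1.5417²) = 2.2267 (running 5.8194)
  edge 4→5: √(-0.1232² + -1.3202²) = 1.3259 (running 7.1453)
  edge 5→6: √(1.4930² + -2.1869²) = 2.6479 (running 9.7933)
  edge 6→7: √(0.8154² + -0.2664²) = 0.8578 (running 10.6511)
  edge 7→8: √(1.2658² + 1.0250²) = 1.6287 (running 12.2798)
  edge 8→1: √(1.0888² + 2.2250²) = 2.4771 (running 14.7569)
Perimeter = 14.7569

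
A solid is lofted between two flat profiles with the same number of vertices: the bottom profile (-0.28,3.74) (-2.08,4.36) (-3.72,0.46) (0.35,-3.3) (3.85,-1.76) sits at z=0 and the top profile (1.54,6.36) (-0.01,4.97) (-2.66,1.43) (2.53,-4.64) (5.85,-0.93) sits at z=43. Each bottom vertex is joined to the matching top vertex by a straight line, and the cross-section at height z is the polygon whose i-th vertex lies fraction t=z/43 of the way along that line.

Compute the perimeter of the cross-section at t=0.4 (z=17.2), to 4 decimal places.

Perimeter at t=0.4: 24.1862

Cross-section at t=0.4: each vertex is (1-t)·p0[i] + t·p1[i].
  v1: (1-0.4)·(-0.28,3.74) + 0.4·(1.54,6.36) = (0.4480,4.7880)
  v2: (1-0.4)·(-2.08,4.36) + 0.4·(-0.01,4.97) = (-1.2520,4.6040)
  v3: (1-0.4)·(-3.72,0.46) + 0.4·(-2.66,1.43) = (-3.2960,0.8480)
  v4: (1-0.4)·(0.35,-3.3) + 0.4·(2.53,-4.64) = (1.2220,-3.8360)
  v5: (1-0.4)·(3.85,-1.76) + 0.4·(5.85,-0.93) = (4.6500,-1.4280)
Perimeter = Σ |v_{i+1} − v_i|:
  edge 1→2: √(-1.7000² + -0.1840²) = 1.7099 (running 1.7099)
  edge 2→3: √(-2.0440² + -3.7560²) = 4.2762 (running 5.9861)
  edge 3→4: √(4.5180² + -4.6840²) = 6.5079 (running 12.4939)
  edge 4→5: √(3.4280² + 2.4080²) = 4.1892 (running 16.6832)
  edge 5→1: √(-4.2020² + 6.2160²) = 7.5030 (running 24.1862)
Perimeter = 24.1862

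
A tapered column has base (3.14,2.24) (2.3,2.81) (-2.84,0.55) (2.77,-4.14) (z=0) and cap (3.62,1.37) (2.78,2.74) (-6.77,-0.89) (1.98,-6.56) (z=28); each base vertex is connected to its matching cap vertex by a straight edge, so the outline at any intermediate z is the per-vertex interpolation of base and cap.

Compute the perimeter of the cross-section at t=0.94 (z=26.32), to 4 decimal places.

Cross-section at t=0.94: each vertex is (1-t)·p0[i] + t·p1[i].
  v1: (1-0.94)·(3.14,2.24) + 0.94·(3.62,1.37) = (3.5912,1.4222)
  v2: (1-0.94)·(2.3,2.81) + 0.94·(2.78,2.74) = (2.7512,2.7442)
  v3: (1-0.94)·(-2.84,0.55) + 0.94·(-6.77,-0.89) = (-6.5342,-0.8036)
  v4: (1-0.94)·(2.77,-4.14) + 0.94·(1.98,-6.56) = (2.0274,-6.4148)
Perimeter = Σ |v_{i+1} − v_i|:
  edge 1→2: √(-0.8400² + 1.3220²) = 1.5663 (running 1.5663)
  edge 2→3: √(-9.2854² + -3.5478²) = 9.9401 (running 11.5064)
  edge 3→4: √(8.5616² + -5.6112²) = 10.2365 (running 21.7429)
  edge 4→1: √(1.5638² + 7.8370²) = 7.9915 (running 29.7344)
Perimeter = 29.7344

Perimeter at t=0.94: 29.7344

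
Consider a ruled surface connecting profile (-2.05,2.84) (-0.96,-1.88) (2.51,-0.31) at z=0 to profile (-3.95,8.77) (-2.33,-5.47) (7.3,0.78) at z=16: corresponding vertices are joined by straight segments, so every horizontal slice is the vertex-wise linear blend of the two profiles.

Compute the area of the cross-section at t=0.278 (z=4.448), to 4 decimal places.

Cross-section at t=0.278: each vertex is (1-t)·p0[i] + t·p1[i].
  v1: (1-0.278)·(-2.05,2.84) + 0.278·(-3.95,8.77) = (-2.5782,4.4885)
  v2: (1-0.278)·(-0.96,-1.88) + 0.278·(-2.33,-5.47) = (-1.3409,-2.8780)
  v3: (1-0.278)·(2.51,-0.31) + 0.278·(7.3,0.78) = (3.8416,-0.0070)
Shoelace sum Σ(x_i·y_{i+1} − x_{i+1}·y_i):
  i=1: -2.5782·-2.8780 − -1.3409·4.4885 = +13.4386 (running +13.4386)
  i=2: -1.3409·-0.0070 − 3.8416·-2.8780 = +11.0656 (running +24.5042)
  i=3: 3.8416·4.4885 − -2.5782·-0.0070 = +17.2253 (running +41.7295)
Area = |Σ|/2 = |41.7295|/2 = 20.8648

Area at t=0.278: 20.8648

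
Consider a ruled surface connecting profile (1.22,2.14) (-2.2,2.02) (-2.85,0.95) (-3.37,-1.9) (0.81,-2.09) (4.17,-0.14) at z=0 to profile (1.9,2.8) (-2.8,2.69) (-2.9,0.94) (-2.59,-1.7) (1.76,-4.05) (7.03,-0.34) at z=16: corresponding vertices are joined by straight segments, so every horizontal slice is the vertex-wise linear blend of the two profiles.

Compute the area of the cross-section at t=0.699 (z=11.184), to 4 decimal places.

Cross-section at t=0.699: each vertex is (1-t)·p0[i] + t·p1[i].
  v1: (1-0.699)·(1.22,2.14) + 0.699·(1.9,2.8) = (1.6953,2.6013)
  v2: (1-0.699)·(-2.2,2.02) + 0.699·(-2.8,2.69) = (-2.6194,2.4883)
  v3: (1-0.699)·(-2.85,0.95) + 0.699·(-2.9,0.94) = (-2.8849,0.9430)
  v4: (1-0.699)·(-3.37,-1.9) + 0.699·(-2.59,-1.7) = (-2.8248,-1.7602)
  v5: (1-0.699)·(0.81,-2.09) + 0.699·(1.76,-4.05) = (1.4741,-3.4600)
  v6: (1-0.699)·(4.17,-0.14) + 0.699·(7.03,-0.34) = (6.1691,-0.2798)
Shoelace sum Σ(x_i·y_{i+1} − x_{i+1}·y_i):
  i=1: 1.6953·2.4883 − -2.6194·2.6013 = +11.0325 (running +11.0325)
  i=2: -2.6194·0.9430 − -2.8849·2.4883 = +4.7086 (running +15.7411)
  i=3: -2.8849·-1.7602 − -2.8248·0.9430 = +7.7419 (running +23.4829)
  i=4: -2.8248·-3.4600 − 1.4741·-1.7602 = +12.3685 (running +35.8514)
  i=5: 1.4741·-0.2798 − 6.1691·-3.4600 = +20.9330 (running +56.7844)
  i=6: 6.1691·2.6013 − 1.6953·-0.2798 = +16.5224 (running +73.3068)
Area = |Σ|/2 = |73.3068|/2 = 36.6534

Area at t=0.699: 36.6534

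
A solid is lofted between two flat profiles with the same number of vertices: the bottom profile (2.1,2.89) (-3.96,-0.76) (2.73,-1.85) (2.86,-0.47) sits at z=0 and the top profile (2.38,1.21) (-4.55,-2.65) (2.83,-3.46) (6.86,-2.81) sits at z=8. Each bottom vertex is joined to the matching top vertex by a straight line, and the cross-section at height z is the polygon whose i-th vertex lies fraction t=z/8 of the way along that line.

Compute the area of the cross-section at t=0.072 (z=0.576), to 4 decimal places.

Cross-section at t=0.072: each vertex is (1-t)·p0[i] + t·p1[i].
  v1: (1-0.072)·(2.1,2.89) + 0.072·(2.38,1.21) = (2.1202,2.7690)
  v2: (1-0.072)·(-3.96,-0.76) + 0.072·(-4.55,-2.65) = (-4.0025,-0.8961)
  v3: (1-0.072)·(2.73,-1.85) + 0.072·(2.83,-3.46) = (2.7372,-1.9659)
  v4: (1-0.072)·(2.86,-0.47) + 0.072·(6.86,-2.81) = (3.1480,-0.6385)
Shoelace sum Σ(x_i·y_{i+1} − x_{i+1}·y_i):
  i=1: 2.1202·-0.8961 − -4.0025·2.7690 = +9.1832 (running +9.1832)
  i=2: -4.0025·-1.9659 − 2.7372·-0.8961 = +10.3213 (running +19.5045)
  i=3: 2.7372·-0.6385 − 3.1480·-1.9659 = +4.4411 (running +23.9456)
  i=4: 3.1480·2.7690 − 2.1202·-0.6385 = +10.0706 (running +34.0162)
Area = |Σ|/2 = |34.0162|/2 = 17.0081

Area at t=0.072: 17.0081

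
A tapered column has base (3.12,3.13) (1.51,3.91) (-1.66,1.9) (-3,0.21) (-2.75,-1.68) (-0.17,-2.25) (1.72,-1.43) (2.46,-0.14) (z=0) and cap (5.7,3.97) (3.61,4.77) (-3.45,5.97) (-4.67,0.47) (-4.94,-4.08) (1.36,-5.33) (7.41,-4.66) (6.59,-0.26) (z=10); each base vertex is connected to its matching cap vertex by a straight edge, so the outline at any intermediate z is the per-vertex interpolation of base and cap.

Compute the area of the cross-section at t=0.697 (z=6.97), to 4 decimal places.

Area at t=0.697: 77.6861

Cross-section at t=0.697: each vertex is (1-t)·p0[i] + t·p1[i].
  v1: (1-0.697)·(3.12,3.13) + 0.697·(5.7,3.97) = (4.9183,3.7155)
  v2: (1-0.697)·(1.51,3.91) + 0.697·(3.61,4.77) = (2.9737,4.5094)
  v3: (1-0.697)·(-1.66,1.9) + 0.697·(-3.45,5.97) = (-2.9076,4.7368)
  v4: (1-0.697)·(-3,0.21) + 0.697·(-4.67,0.47) = (-4.1640,0.3912)
  v5: (1-0.697)·(-2.75,-1.68) + 0.697·(-4.94,-4.08) = (-4.2764,-3.3528)
  v6: (1-0.697)·(-0.17,-2.25) + 0.697·(1.36,-5.33) = (0.8964,-4.3968)
  v7: (1-0.697)·(1.72,-1.43) + 0.697·(7.41,-4.66) = (5.6859,-3.6813)
  v8: (1-0.697)·(2.46,-0.14) + 0.697·(6.59,-0.26) = (5.3386,-0.2236)
Shoelace sum Σ(x_i·y_{i+1} − x_{i+1}·y_i):
  i=1: 4.9183·4.5094 − 2.9737·3.7155 = +11.1298 (running +11.1298)
  i=2: 2.9737·4.7368 − -2.9076·4.5094 = +27.1975 (running +38.3273)
  i=3: -2.9076·0.3912 − -4.1640·4.7368 = +18.5864 (running +56.9137)
  i=4: -4.1640·-3.3528 − -4.2764·0.3912 = +15.6341 (running +72.5478)
  i=5: -4.2764·-4.3968 − 0.8964·-3.3528 = +21.8079 (running +94.3557)
  i=6: 0.8964·-3.6813 − 5.6859·-4.3968 = +21.6997 (running +116.0554)
  i=7: 5.6859·-0.2236 − 5.3386·-3.6813 = +18.3815 (running +134.4369)
  i=8: 5.3386·3.7155 − 4.9183·-0.2236 = +20.9354 (running +155.3723)
Area = |Σ|/2 = |155.3723|/2 = 77.6861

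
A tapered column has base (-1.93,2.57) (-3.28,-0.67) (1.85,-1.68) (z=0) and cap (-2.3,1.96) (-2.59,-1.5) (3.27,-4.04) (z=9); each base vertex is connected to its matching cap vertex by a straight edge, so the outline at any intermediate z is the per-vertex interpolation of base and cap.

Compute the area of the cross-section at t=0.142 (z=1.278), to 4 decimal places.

Area at t=0.142: 9.2963

Cross-section at t=0.142: each vertex is (1-t)·p0[i] + t·p1[i].
  v1: (1-0.142)·(-1.93,2.57) + 0.142·(-2.3,1.96) = (-1.9825,2.4834)
  v2: (1-0.142)·(-3.28,-0.67) + 0.142·(-2.59,-1.5) = (-3.1820,-0.7879)
  v3: (1-0.142)·(1.85,-1.68) + 0.142·(3.27,-4.04) = (2.0516,-2.0151)
Shoelace sum Σ(x_i·y_{i+1} − x_{i+1}·y_i):
  i=1: -1.9825·-0.7879 − -3.1820·2.4834 = +9.4641 (running +9.4641)
  i=2: -3.1820·-2.0151 − 2.0516·-0.7879 = +8.0286 (running +17.4927)
  i=3: 2.0516·2.4834 − -1.9825·-2.0151 = +1.0999 (running +18.5926)
Area = |Σ|/2 = |18.5926|/2 = 9.2963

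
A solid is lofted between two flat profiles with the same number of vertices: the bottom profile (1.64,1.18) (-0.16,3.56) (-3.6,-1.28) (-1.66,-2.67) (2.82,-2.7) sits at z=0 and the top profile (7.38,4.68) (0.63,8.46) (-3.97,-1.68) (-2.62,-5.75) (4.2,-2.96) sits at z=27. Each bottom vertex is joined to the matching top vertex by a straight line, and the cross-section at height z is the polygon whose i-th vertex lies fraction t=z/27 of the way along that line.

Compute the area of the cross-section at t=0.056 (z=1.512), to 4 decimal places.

Cross-section at t=0.056: each vertex is (1-t)·p0[i] + t·p1[i].
  v1: (1-0.056)·(1.64,1.18) + 0.056·(7.38,4.68) = (1.9614,1.3760)
  v2: (1-0.056)·(-0.16,3.56) + 0.056·(0.63,8.46) = (-0.1158,3.8344)
  v3: (1-0.056)·(-3.6,-1.28) + 0.056·(-3.97,-1.68) = (-3.6207,-1.3024)
  v4: (1-0.056)·(-1.66,-2.67) + 0.056·(-2.62,-5.75) = (-1.7138,-2.8425)
  v5: (1-0.056)·(2.82,-2.7) + 0.056·(4.2,-2.96) = (2.8973,-2.7146)
Shoelace sum Σ(x_i·y_{i+1} − x_{i+1}·y_i):
  i=1: 1.9614·3.8344 − -0.1158·1.3760 = +7.6802 (running +7.6802)
  i=2: -0.1158·-1.3024 − -3.6207·3.8344 = +14.0341 (running +21.7143)
  i=3: -3.6207·-2.8425 − -1.7138·-1.3024 = +8.0598 (running +29.7741)
  i=4: -1.7138·-2.7146 − 2.8973·-2.8425 = +12.8876 (running +42.6617)
  i=5: 2.8973·1.3760 − 1.9614·-2.7146 = +9.3111 (running +51.9728)
Area = |Σ|/2 = |51.9728|/2 = 25.9864

Area at t=0.056: 25.9864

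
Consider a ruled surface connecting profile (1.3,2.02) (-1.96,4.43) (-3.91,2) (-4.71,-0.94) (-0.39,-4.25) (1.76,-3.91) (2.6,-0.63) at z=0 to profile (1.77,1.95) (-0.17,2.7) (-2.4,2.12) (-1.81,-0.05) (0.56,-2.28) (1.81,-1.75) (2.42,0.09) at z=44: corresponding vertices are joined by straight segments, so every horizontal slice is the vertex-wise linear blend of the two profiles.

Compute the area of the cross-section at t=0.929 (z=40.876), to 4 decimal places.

Cross-section at t=0.929: each vertex is (1-t)·p0[i] + t·p1[i].
  v1: (1-0.929)·(1.3,2.02) + 0.929·(1.77,1.95) = (1.7366,1.9550)
  v2: (1-0.929)·(-1.96,4.43) + 0.929·(-0.17,2.7) = (-0.2971,2.8228)
  v3: (1-0.929)·(-3.91,2) + 0.929·(-2.4,2.12) = (-2.5072,2.1115)
  v4: (1-0.929)·(-4.71,-0.94) + 0.929·(-1.81,-0.05) = (-2.0159,-0.1132)
  v5: (1-0.929)·(-0.39,-4.25) + 0.929·(0.56,-2.28) = (0.4926,-2.4199)
  v6: (1-0.929)·(1.76,-3.91) + 0.929·(1.81,-1.75) = (1.8065,-1.9034)
  v7: (1-0.929)·(2.6,-0.63) + 0.929·(2.42,0.09) = (2.4328,0.0389)
Shoelace sum Σ(x_i·y_{i+1} − x_{i+1}·y_i):
  i=1: 1.7366·2.8228 − -0.2971·1.9550 = +5.4830 (running +5.4830)
  i=2: -0.2971·2.1115 − -2.5072·2.8228 = +6.4501 (running +11.9331)
  i=3: -2.5072·-0.1132 − -2.0159·2.1115 = +4.5403 (running +16.4735)
  i=4: -2.0159·-2.4199 − 0.4926·-0.1132 = +4.9340 (running +21.4074)
  i=5: 0.4926·-1.9034 − 1.8065·-2.4199 = +3.4339 (running +24.8413)
  i=6: 1.8065·0.0389 − 2.4328·-1.9034 = +4.7007 (running +29.5420)
  i=7: 2.4328·1.9550 − 1.7366·0.0389 = +4.6885 (running +34.2305)
Area = |Σ|/2 = |34.2305|/2 = 17.1152

Area at t=0.929: 17.1152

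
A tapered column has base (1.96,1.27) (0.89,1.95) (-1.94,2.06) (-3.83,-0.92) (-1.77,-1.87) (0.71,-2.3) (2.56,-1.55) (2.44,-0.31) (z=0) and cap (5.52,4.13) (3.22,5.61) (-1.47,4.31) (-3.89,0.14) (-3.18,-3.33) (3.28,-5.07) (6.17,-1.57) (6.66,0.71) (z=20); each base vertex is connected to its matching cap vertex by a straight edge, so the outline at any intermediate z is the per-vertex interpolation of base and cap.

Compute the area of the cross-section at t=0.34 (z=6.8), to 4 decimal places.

Cross-section at t=0.34: each vertex is (1-t)·p0[i] + t·p1[i].
  v1: (1-0.34)·(1.96,1.27) + 0.34·(5.52,4.13) = (3.1704,2.2424)
  v2: (1-0.34)·(0.89,1.95) + 0.34·(3.22,5.61) = (1.6822,3.1944)
  v3: (1-0.34)·(-1.94,2.06) + 0.34·(-1.47,4.31) = (-1.7802,2.8250)
  v4: (1-0.34)·(-3.83,-0.92) + 0.34·(-3.89,0.14) = (-3.8504,-0.5596)
  v5: (1-0.34)·(-1.77,-1.87) + 0.34·(-3.18,-3.33) = (-2.2494,-2.3664)
  v6: (1-0.34)·(0.71,-2.3) + 0.34·(3.28,-5.07) = (1.5838,-3.2418)
  v7: (1-0.34)·(2.56,-1.55) + 0.34·(6.17,-1.57) = (3.7874,-1.5568)
  v8: (1-0.34)·(2.44,-0.31) + 0.34·(6.66,0.71) = (3.8748,0.0368)
Shoelace sum Σ(x_i·y_{i+1} − x_{i+1}·y_i):
  i=1: 3.1704·3.1944 − 1.6822·2.2424 = +6.3554 (running +6.3554)
  i=2: 1.6822·2.8250 − -1.7802·3.1944 = +10.4389 (running +16.7942)
  i=3: -1.7802·-0.5596 − -3.8504·2.8250 = +11.8736 (running +28.6678)
  i=4: -3.8504·-2.3664 − -2.2494·-0.5596 = +7.8528 (running +36.5206)
  i=5: -2.2494·-3.2418 − 1.5838·-2.3664 = +11.0400 (running +47.5607)
  i=6: 1.5838·-1.5568 − 3.7874·-3.2418 = +9.8123 (running +57.3730)
  i=7: 3.7874·0.0368 − 3.8748·-1.5568 = +6.1717 (running +63.5447)
  i=8: 3.8748·2.2424 − 3.1704·0.0368 = +8.5722 (running +72.1168)
Area = |Σ|/2 = |72.1168|/2 = 36.0584

Area at t=0.34: 36.0584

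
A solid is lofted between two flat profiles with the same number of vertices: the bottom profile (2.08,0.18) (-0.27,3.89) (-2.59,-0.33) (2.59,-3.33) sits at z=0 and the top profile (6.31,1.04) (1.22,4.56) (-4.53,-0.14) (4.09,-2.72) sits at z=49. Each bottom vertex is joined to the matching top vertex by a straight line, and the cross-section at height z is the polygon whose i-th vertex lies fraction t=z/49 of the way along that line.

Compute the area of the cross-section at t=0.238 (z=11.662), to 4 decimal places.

Area at t=0.238: 23.1618

Cross-section at t=0.238: each vertex is (1-t)·p0[i] + t·p1[i].
  v1: (1-0.238)·(2.08,0.18) + 0.238·(6.31,1.04) = (3.0867,0.3847)
  v2: (1-0.238)·(-0.27,3.89) + 0.238·(1.22,4.56) = (0.0846,4.0495)
  v3: (1-0.238)·(-2.59,-0.33) + 0.238·(-4.53,-0.14) = (-3.0517,-0.2848)
  v4: (1-0.238)·(2.59,-3.33) + 0.238·(4.09,-2.72) = (2.9470,-3.1848)
Shoelace sum Σ(x_i·y_{i+1} − x_{i+1}·y_i):
  i=1: 3.0867·4.0495 − 0.0846·0.3847 = +12.4671 (running +12.4671)
  i=2: 0.0846·-0.2848 − -3.0517·4.0495 = +12.3337 (running +24.8008)
  i=3: -3.0517·-3.1848 − 2.9470·-0.2848 = +10.5584 (running +35.3592)
  i=4: 2.9470·0.3847 − 3.0867·-3.1848 = +10.9644 (running +46.3236)
Area = |Σ|/2 = |46.3236|/2 = 23.1618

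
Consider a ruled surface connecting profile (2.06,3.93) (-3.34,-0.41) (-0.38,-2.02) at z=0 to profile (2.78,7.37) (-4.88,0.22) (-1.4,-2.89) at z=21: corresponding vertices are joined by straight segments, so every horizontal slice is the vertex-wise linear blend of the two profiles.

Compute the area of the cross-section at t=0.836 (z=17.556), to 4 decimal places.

Area at t=0.836: 21.7923

Cross-section at t=0.836: each vertex is (1-t)·p0[i] + t·p1[i].
  v1: (1-0.836)·(2.06,3.93) + 0.836·(2.78,7.37) = (2.6619,6.8058)
  v2: (1-0.836)·(-3.34,-0.41) + 0.836·(-4.88,0.22) = (-4.6274,0.1167)
  v3: (1-0.836)·(-0.38,-2.02) + 0.836·(-1.4,-2.89) = (-1.2327,-2.7473)
Shoelace sum Σ(x_i·y_{i+1} − x_{i+1}·y_i):
  i=1: 2.6619·0.1167 − -4.6274·6.8058 = +31.8042 (running +31.8042)
  i=2: -4.6274·-2.7473 − -1.2327·0.1167 = +12.8569 (running +44.6611)
  i=3: -1.2327·6.8058 − 2.6619·-2.7473 = -1.0765 (running +43.5846)
Area = |Σ|/2 = |43.5846|/2 = 21.7923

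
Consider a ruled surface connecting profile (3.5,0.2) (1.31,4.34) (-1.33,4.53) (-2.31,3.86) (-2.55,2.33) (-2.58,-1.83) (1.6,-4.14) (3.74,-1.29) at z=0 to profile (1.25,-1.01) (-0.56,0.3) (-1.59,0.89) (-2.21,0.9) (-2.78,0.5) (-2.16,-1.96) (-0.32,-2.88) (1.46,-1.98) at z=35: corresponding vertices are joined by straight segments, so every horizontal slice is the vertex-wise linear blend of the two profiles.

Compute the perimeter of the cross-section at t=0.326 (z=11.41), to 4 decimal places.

Perimeter at t=0.326: 19.9865

Cross-section at t=0.326: each vertex is (1-t)·p0[i] + t·p1[i].
  v1: (1-0.326)·(3.5,0.2) + 0.326·(1.25,-1.01) = (2.7665,-0.1945)
  v2: (1-0.326)·(1.31,4.34) + 0.326·(-0.56,0.3) = (0.7004,3.0230)
  v3: (1-0.326)·(-1.33,4.53) + 0.326·(-1.59,0.89) = (-1.4148,3.3434)
  v4: (1-0.326)·(-2.31,3.86) + 0.326·(-2.21,0.9) = (-2.2774,2.8950)
  v5: (1-0.326)·(-2.55,2.33) + 0.326·(-2.78,0.5) = (-2.6250,1.7334)
  v6: (1-0.326)·(-2.58,-1.83) + 0.326·(-2.16,-1.96) = (-2.4431,-1.8724)
  v7: (1-0.326)·(1.6,-4.14) + 0.326·(-0.32,-2.88) = (0.9741,-3.7292)
  v8: (1-0.326)·(3.74,-1.29) + 0.326·(1.46,-1.98) = (2.9967,-1.5149)
Perimeter = Σ |v_{i+1} − v_i|:
  edge 1→2: √(-2.0661² + 3.2174²) = 3.8237 (running 3.8237)
  edge 2→3: √(-2.1151² + 0.3204²) = 2.1393 (running 5.9630)
  edge 3→4: √(-0.8626² + -0.4483²) = 0.9722 (running 6.9351)
  edge 4→5: √(-0.3476² + -1.1616²) = 1.2125 (running 8.1477)
  edge 5→6: √(0.1819² + -3.6058²) = 3.6104 (running 11.7580)
  edge 6→7: √(3.4172² + -1.8569²) = 3.8891 (running 15.6471)
  edge 7→8: √(2.0226² + 2.2143²) = 2.9990 (running 18.6461)
  edge 8→1: √(-0.2302² + 1.3205²) = 1.3404 (running 19.9865)
Perimeter = 19.9865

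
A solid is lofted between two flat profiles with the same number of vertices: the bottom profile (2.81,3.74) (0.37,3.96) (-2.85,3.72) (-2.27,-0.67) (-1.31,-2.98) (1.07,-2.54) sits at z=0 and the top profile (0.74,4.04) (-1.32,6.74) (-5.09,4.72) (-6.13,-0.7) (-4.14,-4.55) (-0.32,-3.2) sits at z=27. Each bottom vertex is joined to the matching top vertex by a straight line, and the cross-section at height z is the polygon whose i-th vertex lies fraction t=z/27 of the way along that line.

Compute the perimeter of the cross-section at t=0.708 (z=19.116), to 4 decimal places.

Cross-section at t=0.708: each vertex is (1-t)·p0[i] + t·p1[i].
  v1: (1-0.708)·(2.81,3.74) + 0.708·(0.74,4.04) = (1.3444,3.9524)
  v2: (1-0.708)·(0.37,3.96) + 0.708·(-1.32,6.74) = (-0.8265,5.9282)
  v3: (1-0.708)·(-2.85,3.72) + 0.708·(-5.09,4.72) = (-4.4359,4.4280)
  v4: (1-0.708)·(-2.27,-0.67) + 0.708·(-6.13,-0.7) = (-5.0029,-0.6912)
  v5: (1-0.708)·(-1.31,-2.98) + 0.708·(-4.14,-4.55) = (-3.3136,-4.0916)
  v6: (1-0.708)·(1.07,-2.54) + 0.708·(-0.32,-3.2) = (0.0859,-3.0073)
Perimeter = Σ |v_{i+1} − v_i|:
  edge 1→2: √(-2.1710² + 1.9758²) = 2.9355 (running 2.9355)
  edge 2→3: √(-3.6094² + -1.5002²) = 3.9088 (running 6.8442)
  edge 3→4: √(-0.5670² + -5.1192²) = 5.1505 (running 11.9948)
  edge 4→5: √(1.6892² + -3.4003²) = 3.7968 (running 15.7916)
  edge 5→6: √(3.3995² + 1.0843²) = 3.5682 (running 19.3598)
  edge 6→1: √(1.2586² + 6.9597²) = 7.0726 (running 26.4324)
Perimeter = 26.4324

Perimeter at t=0.708: 26.4324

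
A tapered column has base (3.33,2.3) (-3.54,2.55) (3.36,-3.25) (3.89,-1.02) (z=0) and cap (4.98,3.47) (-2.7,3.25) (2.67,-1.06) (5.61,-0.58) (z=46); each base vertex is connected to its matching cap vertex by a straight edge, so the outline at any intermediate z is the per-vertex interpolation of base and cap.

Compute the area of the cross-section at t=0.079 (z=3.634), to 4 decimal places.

Area at t=0.079: 20.7870

Cross-section at t=0.079: each vertex is (1-t)·p0[i] + t·p1[i].
  v1: (1-0.079)·(3.33,2.3) + 0.079·(4.98,3.47) = (3.4604,2.3924)
  v2: (1-0.079)·(-3.54,2.55) + 0.079·(-2.7,3.25) = (-3.4736,2.6053)
  v3: (1-0.079)·(3.36,-3.25) + 0.079·(2.67,-1.06) = (3.3055,-3.0770)
  v4: (1-0.079)·(3.89,-1.02) + 0.079·(5.61,-0.58) = (4.0259,-0.9852)
Shoelace sum Σ(x_i·y_{i+1} − x_{i+1}·y_i):
  i=1: 3.4604·2.6053 − -3.4736·2.3924 = +17.3257 (running +17.3257)
  i=2: -3.4736·-3.0770 − 3.3055·2.6053 = +2.0766 (running +19.4023)
  i=3: 3.3055·-0.9852 − 4.0259·-3.0770 = +9.1309 (running +28.5331)
  i=4: 4.0259·2.3924 − 3.4604·-0.9852 = +13.0409 (running +41.5741)
Area = |Σ|/2 = |41.5741|/2 = 20.7870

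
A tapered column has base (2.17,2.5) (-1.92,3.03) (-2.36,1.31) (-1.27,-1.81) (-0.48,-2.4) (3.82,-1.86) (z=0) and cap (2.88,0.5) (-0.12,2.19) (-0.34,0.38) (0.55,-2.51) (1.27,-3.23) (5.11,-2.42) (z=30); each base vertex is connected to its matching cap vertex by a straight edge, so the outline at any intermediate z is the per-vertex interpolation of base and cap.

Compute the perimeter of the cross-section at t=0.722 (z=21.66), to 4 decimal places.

Cross-section at t=0.722: each vertex is (1-t)·p0[i] + t·p1[i].
  v1: (1-0.722)·(2.17,2.5) + 0.722·(2.88,0.5) = (2.6826,1.0560)
  v2: (1-0.722)·(-1.92,3.03) + 0.722·(-0.12,2.19) = (-0.6204,2.4235)
  v3: (1-0.722)·(-2.36,1.31) + 0.722·(-0.34,0.38) = (-0.9016,0.6385)
  v4: (1-0.722)·(-1.27,-1.81) + 0.722·(0.55,-2.51) = (0.0440,-2.3154)
  v5: (1-0.722)·(-0.48,-2.4) + 0.722·(1.27,-3.23) = (0.7835,-2.9993)
  v6: (1-0.722)·(3.82,-1.86) + 0.722·(5.11,-2.42) = (4.7514,-2.2643)
Perimeter = Σ |v_{i+1} − v_i|:
  edge 1→2: √(-3.3030² + 1.3675²) = 3.5749 (running 3.5749)
  edge 2→3: √(-0.2812² + -1.7850²) = 1.8070 (running 5.3819)
  edge 3→4: √(0.9456² + -2.9539²) = 3.1016 (running 8.4835)
  edge 4→5: √(0.7395² + -0.6839²) = 1.0072 (running 9.4907)
  edge 5→6: √(3.9679² + 0.7349²) = 4.0354 (running 13.5261)
  edge 6→1: √(-2.0688² + 3.3203²) = 3.9121 (running 17.4382)
Perimeter = 17.4382

Perimeter at t=0.722: 17.4382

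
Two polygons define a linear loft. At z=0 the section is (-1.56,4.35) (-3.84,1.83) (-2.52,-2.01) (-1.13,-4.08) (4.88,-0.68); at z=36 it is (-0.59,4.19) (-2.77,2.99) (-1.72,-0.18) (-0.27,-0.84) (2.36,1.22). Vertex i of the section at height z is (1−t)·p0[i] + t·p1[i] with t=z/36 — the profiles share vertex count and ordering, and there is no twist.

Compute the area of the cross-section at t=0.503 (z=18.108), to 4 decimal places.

Area at t=0.503: 24.5124

Cross-section at t=0.503: each vertex is (1-t)·p0[i] + t·p1[i].
  v1: (1-0.503)·(-1.56,4.35) + 0.503·(-0.59,4.19) = (-1.0721,4.2695)
  v2: (1-0.503)·(-3.84,1.83) + 0.503·(-2.77,2.99) = (-3.3018,2.4135)
  v3: (1-0.503)·(-2.52,-2.01) + 0.503·(-1.72,-0.18) = (-2.1176,-1.0895)
  v4: (1-0.503)·(-1.13,-4.08) + 0.503·(-0.27,-0.84) = (-0.6974,-2.4503)
  v5: (1-0.503)·(4.88,-0.68) + 0.503·(2.36,1.22) = (3.6124,0.2757)
Shoelace sum Σ(x_i·y_{i+1} − x_{i+1}·y_i):
  i=1: -1.0721·2.4135 − -3.3018·4.2695 = +11.5096 (running +11.5096)
  i=2: -3.3018·-1.0895 − -2.1176·2.4135 = +8.7081 (running +20.2177)
  i=3: -2.1176·-2.4503 − -0.6974·-1.0895 = +4.4289 (running +24.6466)
  i=4: -0.6974·0.2757 − 3.6124·-2.4503 = +8.6592 (running +33.3058)
  i=5: 3.6124·4.2695 − -1.0721·0.2757 = +15.7190 (running +49.0247)
Area = |Σ|/2 = |49.0247|/2 = 24.5124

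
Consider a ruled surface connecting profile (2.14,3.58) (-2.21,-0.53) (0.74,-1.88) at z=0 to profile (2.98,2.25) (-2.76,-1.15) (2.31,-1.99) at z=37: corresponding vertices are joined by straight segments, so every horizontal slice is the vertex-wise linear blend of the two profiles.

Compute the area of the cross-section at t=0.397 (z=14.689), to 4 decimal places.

Area at t=0.397: 10.0699

Cross-section at t=0.397: each vertex is (1-t)·p0[i] + t·p1[i].
  v1: (1-0.397)·(2.14,3.58) + 0.397·(2.98,2.25) = (2.4735,3.0520)
  v2: (1-0.397)·(-2.21,-0.53) + 0.397·(-2.76,-1.15) = (-2.4284,-0.7761)
  v3: (1-0.397)·(0.74,-1.88) + 0.397·(2.31,-1.99) = (1.3633,-1.9237)
Shoelace sum Σ(x_i·y_{i+1} − x_{i+1}·y_i):
  i=1: 2.4735·-0.7761 − -2.4284·3.0520 = +5.4915 (running +5.4915)
  i=2: -2.4284·-1.9237 − 1.3633·-0.7761 = +5.7294 (running +11.2210)
  i=3: 1.3633·3.0520 − 2.4735·-1.9237 = +8.9189 (running +20.1399)
Area = |Σ|/2 = |20.1399|/2 = 10.0699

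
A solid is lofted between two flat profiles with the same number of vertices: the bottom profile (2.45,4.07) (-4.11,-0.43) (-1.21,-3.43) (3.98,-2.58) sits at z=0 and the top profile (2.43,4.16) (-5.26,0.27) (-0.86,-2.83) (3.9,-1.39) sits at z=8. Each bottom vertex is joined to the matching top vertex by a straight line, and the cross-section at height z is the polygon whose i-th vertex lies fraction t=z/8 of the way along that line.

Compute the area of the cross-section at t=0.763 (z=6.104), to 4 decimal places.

Area at t=0.763: 34.6658

Cross-section at t=0.763: each vertex is (1-t)·p0[i] + t·p1[i].
  v1: (1-0.763)·(2.45,4.07) + 0.763·(2.43,4.16) = (2.4347,4.1387)
  v2: (1-0.763)·(-4.11,-0.43) + 0.763·(-5.26,0.27) = (-4.9874,0.1041)
  v3: (1-0.763)·(-1.21,-3.43) + 0.763·(-0.86,-2.83) = (-0.9429,-2.9722)
  v4: (1-0.763)·(3.98,-2.58) + 0.763·(3.9,-1.39) = (3.9190,-1.6720)
Shoelace sum Σ(x_i·y_{i+1} − x_{i+1}·y_i):
  i=1: 2.4347·0.1041 − -4.9874·4.1387 = +20.8949 (running +20.8949)
  i=2: -4.9874·-2.9722 − -0.9429·0.1041 = +14.9219 (running +35.8167)
  i=3: -0.9429·-1.6720 − 3.9190·-2.9722 = +13.2246 (running +49.0413)
  i=4: 3.9190·4.1387 − 2.4347·-1.6720 = +20.2902 (running +69.3315)
Area = |Σ|/2 = |69.3315|/2 = 34.6658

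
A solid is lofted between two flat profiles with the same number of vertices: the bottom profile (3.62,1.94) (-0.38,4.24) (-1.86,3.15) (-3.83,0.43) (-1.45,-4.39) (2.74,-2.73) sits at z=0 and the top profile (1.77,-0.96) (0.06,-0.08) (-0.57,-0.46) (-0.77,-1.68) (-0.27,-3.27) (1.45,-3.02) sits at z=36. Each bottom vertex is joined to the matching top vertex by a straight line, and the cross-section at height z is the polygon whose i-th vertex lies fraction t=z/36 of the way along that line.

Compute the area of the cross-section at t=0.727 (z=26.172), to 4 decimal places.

Area at t=0.727: 12.4972

Cross-section at t=0.727: each vertex is (1-t)·p0[i] + t·p1[i].
  v1: (1-0.727)·(3.62,1.94) + 0.727·(1.77,-0.96) = (2.2751,-0.1683)
  v2: (1-0.727)·(-0.38,4.24) + 0.727·(0.06,-0.08) = (-0.0601,1.0994)
  v3: (1-0.727)·(-1.86,3.15) + 0.727·(-0.57,-0.46) = (-0.9222,0.5255)
  v4: (1-0.727)·(-3.83,0.43) + 0.727·(-0.77,-1.68) = (-1.6054,-1.1040)
  v5: (1-0.727)·(-1.45,-4.39) + 0.727·(-0.27,-3.27) = (-0.5921,-3.5758)
  v6: (1-0.727)·(2.74,-2.73) + 0.727·(1.45,-3.02) = (1.8022,-2.9408)
Shoelace sum Σ(x_i·y_{i+1} − x_{i+1}·y_i):
  i=1: 2.2751·1.0994 − -0.0601·-0.1683 = +2.4910 (running +2.4910)
  i=2: -0.0601·0.5255 − -0.9222·1.0994 = +0.9822 (running +3.4732)
  i=3: -0.9222·-1.1040 − -1.6054·0.5255 = +1.8617 (running +5.3349)
  i=4: -1.6054·-3.5758 − -0.5921·-1.1040 = +5.0867 (running +10.4217)
  i=5: -0.5921·-2.9408 − 1.8022·-3.5758 = +8.1855 (running +18.6072)
  i=6: 1.8022·-0.1683 − 2.2751·-2.9408 = +6.3872 (running +24.9944)
Area = |Σ|/2 = |24.9944|/2 = 12.4972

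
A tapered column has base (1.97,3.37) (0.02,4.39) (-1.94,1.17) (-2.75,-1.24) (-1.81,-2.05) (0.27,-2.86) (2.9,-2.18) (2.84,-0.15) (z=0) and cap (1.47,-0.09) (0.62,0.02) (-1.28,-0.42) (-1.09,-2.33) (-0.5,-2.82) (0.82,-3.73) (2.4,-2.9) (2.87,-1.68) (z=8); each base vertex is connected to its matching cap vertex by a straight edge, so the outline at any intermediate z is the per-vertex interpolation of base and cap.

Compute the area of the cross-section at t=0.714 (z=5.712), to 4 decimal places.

Cross-section at t=0.714: each vertex is (1-t)·p0[i] + t·p1[i].
  v1: (1-0.714)·(1.97,3.37) + 0.714·(1.47,-0.09) = (1.6130,0.8996)
  v2: (1-0.714)·(0.02,4.39) + 0.714·(0.62,0.02) = (0.4484,1.2698)
  v3: (1-0.714)·(-1.94,1.17) + 0.714·(-1.28,-0.42) = (-1.4688,0.0347)
  v4: (1-0.714)·(-2.75,-1.24) + 0.714·(-1.09,-2.33) = (-1.5648,-2.0183)
  v5: (1-0.714)·(-1.81,-2.05) + 0.714·(-0.5,-2.82) = (-0.8747,-2.5998)
  v6: (1-0.714)·(0.27,-2.86) + 0.714·(0.82,-3.73) = (0.6627,-3.4812)
  v7: (1-0.714)·(2.9,-2.18) + 0.714·(2.4,-2.9) = (2.5430,-2.6941)
  v8: (1-0.714)·(2.84,-0.15) + 0.714·(2.87,-1.68) = (2.8614,-1.2424)
Shoelace sum Σ(x_i·y_{i+1} − x_{i+1}·y_i):
  i=1: 1.6130·1.2698 − 0.4484·0.8996 = +1.6449 (running +1.6449)
  i=2: 0.4484·0.0347 − -1.4688·1.2698 = +1.8806 (running +3.5255)
  i=3: -1.4688·-2.0183 − -1.5648·0.0347 = +3.0187 (running +6.5442)
  i=4: -1.5648·-2.5998 − -0.8747·-2.0183 = +2.3027 (running +8.8469)
  i=5: -0.8747·-3.4812 − 0.6627·-2.5998 = +4.7677 (running +13.6147)
  i=6: 0.6627·-2.6941 − 2.5430·-3.4812 = +7.0673 (running +20.6819)
  i=7: 2.5430·-1.2424 − 2.8614·-2.6941 = +4.5494 (running +25.2314)
  i=8: 2.8614·0.8996 − 1.6130·-1.2424 = +4.5780 (running +29.8094)
Area = |Σ|/2 = |29.8094|/2 = 14.9047

Area at t=0.714: 14.9047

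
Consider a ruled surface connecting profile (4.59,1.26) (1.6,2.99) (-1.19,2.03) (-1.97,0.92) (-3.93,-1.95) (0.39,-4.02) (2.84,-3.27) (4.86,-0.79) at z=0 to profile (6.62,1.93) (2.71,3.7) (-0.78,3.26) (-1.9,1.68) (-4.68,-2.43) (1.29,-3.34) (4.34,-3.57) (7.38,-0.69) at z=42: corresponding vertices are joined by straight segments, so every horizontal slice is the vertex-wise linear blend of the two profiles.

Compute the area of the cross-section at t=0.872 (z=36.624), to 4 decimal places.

Cross-section at t=0.872: each vertex is (1-t)·p0[i] + t·p1[i].
  v1: (1-0.872)·(4.59,1.26) + 0.872·(6.62,1.93) = (6.3602,1.8442)
  v2: (1-0.872)·(1.6,2.99) + 0.872·(2.71,3.7) = (2.5679,3.6091)
  v3: (1-0.872)·(-1.19,2.03) + 0.872·(-0.78,3.26) = (-0.8325,3.1026)
  v4: (1-0.872)·(-1.97,0.92) + 0.872·(-1.9,1.68) = (-1.9090,1.5827)
  v5: (1-0.872)·(-3.93,-1.95) + 0.872·(-4.68,-2.43) = (-4.5840,-2.3686)
  v6: (1-0.872)·(0.39,-4.02) + 0.872·(1.29,-3.34) = (1.1748,-3.4270)
  v7: (1-0.872)·(2.84,-3.27) + 0.872·(4.34,-3.57) = (4.1480,-3.5316)
  v8: (1-0.872)·(4.86,-0.79) + 0.872·(7.38,-0.69) = (7.0574,-0.7028)
Shoelace sum Σ(x_i·y_{i+1} − x_{i+1}·y_i):
  i=1: 6.3602·3.6091 − 2.5679·1.8442 = +18.2187 (running +18.2187)
  i=2: 2.5679·3.1026 − -0.8325·3.6091 = +10.9716 (running +29.1904)
  i=3: -0.8325·1.5827 − -1.9090·3.1026 = +4.6051 (running +33.7954)
  i=4: -1.9090·-2.3686 − -4.5840·1.5827 = +11.7767 (running +45.5721)
  i=5: -4.5840·-3.4270 − 1.1748·-2.3686 = +18.4921 (running +64.0643)
  i=6: 1.1748·-3.5316 − 4.1480·-3.4270 = +10.0664 (running +74.1307)
  i=7: 4.1480·-0.7028 − 7.0574·-3.5316 = +22.0088 (running +96.1395)
  i=8: 7.0574·1.8442 − 6.3602·-0.7028 = +17.4855 (running +113.6251)
Area = |Σ|/2 = |113.6251|/2 = 56.8125

Area at t=0.872: 56.8125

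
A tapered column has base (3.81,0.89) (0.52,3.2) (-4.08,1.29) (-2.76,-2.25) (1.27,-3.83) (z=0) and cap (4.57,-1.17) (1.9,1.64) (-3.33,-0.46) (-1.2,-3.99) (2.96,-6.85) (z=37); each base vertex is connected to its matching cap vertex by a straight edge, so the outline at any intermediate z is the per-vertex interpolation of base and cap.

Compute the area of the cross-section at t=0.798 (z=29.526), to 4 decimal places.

Cross-section at t=0.798: each vertex is (1-t)·p0[i] + t·p1[i].
  v1: (1-0.798)·(3.81,0.89) + 0.798·(4.57,-1.17) = (4.4165,-0.7539)
  v2: (1-0.798)·(0.52,3.2) + 0.798·(1.9,1.64) = (1.6212,1.9551)
  v3: (1-0.798)·(-4.08,1.29) + 0.798·(-3.33,-0.46) = (-3.4815,-0.1065)
  v4: (1-0.798)·(-2.76,-2.25) + 0.798·(-1.2,-3.99) = (-1.5151,-3.6385)
  v5: (1-0.798)·(1.27,-3.83) + 0.798·(2.96,-6.85) = (2.6186,-6.2400)
Shoelace sum Σ(x_i·y_{i+1} − x_{i+1}·y_i):
  i=1: 4.4165·1.9551 − 1.6212·-0.7539 = +9.8570 (running +9.8570)
  i=2: 1.6212·-0.1065 − -3.4815·1.9551 = +6.6341 (running +16.4911)
  i=3: -3.4815·-3.6385 − -1.5151·-0.1065 = +12.5061 (running +28.9972)
  i=4: -1.5151·-6.2400 − 2.6186·-3.6385 = +18.9822 (running +47.9794)
  i=5: 2.6186·-0.7539 − 4.4165·-6.2400 = +25.5845 (running +73.5639)
Area = |Σ|/2 = |73.5639|/2 = 36.7820

Area at t=0.798: 36.7820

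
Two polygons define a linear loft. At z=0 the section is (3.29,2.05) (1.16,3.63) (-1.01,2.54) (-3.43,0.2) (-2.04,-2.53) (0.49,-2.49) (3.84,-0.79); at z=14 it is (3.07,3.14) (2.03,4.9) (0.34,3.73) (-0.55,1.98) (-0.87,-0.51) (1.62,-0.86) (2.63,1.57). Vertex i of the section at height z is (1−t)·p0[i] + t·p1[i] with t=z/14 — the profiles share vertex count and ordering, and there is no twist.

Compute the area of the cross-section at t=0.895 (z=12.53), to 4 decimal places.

Cross-section at t=0.895: each vertex is (1-t)·p0[i] + t·p1[i].
  v1: (1-0.895)·(3.29,2.05) + 0.895·(3.07,3.14) = (3.0931,3.0255)
  v2: (1-0.895)·(1.16,3.63) + 0.895·(2.03,4.9) = (1.9386,4.7667)
  v3: (1-0.895)·(-1.01,2.54) + 0.895·(0.34,3.73) = (0.1983,3.6051)
  v4: (1-0.895)·(-3.43,0.2) + 0.895·(-0.55,1.98) = (-0.8524,1.7931)
  v5: (1-0.895)·(-2.04,-2.53) + 0.895·(-0.87,-0.51) = (-0.9929,-0.7221)
  v6: (1-0.895)·(0.49,-2.49) + 0.895·(1.62,-0.86) = (1.5014,-1.0312)
  v7: (1-0.895)·(3.84,-0.79) + 0.895·(2.63,1.57) = (2.7571,1.3222)
Shoelace sum Σ(x_i·y_{i+1} − x_{i+1}·y_i):
  i=1: 3.0931·4.7667 − 1.9386·3.0255 = +8.8782 (running +8.8782)
  i=2: 1.9386·3.6051 − 0.1983·4.7667 = +6.0439 (running +14.9222)
  i=3: 0.1983·1.7931 − -0.8524·3.6051 = +3.4284 (running +18.3506)
  i=4: -0.8524·-0.7221 − -0.9929·1.7931 = +2.3958 (running +20.7464)
  i=5: -0.9929·-1.0312 − 1.5014·-0.7221 = +2.1079 (running +22.8543)
  i=6: 1.5014·1.3222 − 2.7571·-1.0312 = +4.8280 (running +27.6823)
  i=7: 2.7571·3.0255 − 3.0931·1.3222 = +4.2519 (running +31.9342)
Area = |Σ|/2 = |31.9342|/2 = 15.9671

Area at t=0.895: 15.9671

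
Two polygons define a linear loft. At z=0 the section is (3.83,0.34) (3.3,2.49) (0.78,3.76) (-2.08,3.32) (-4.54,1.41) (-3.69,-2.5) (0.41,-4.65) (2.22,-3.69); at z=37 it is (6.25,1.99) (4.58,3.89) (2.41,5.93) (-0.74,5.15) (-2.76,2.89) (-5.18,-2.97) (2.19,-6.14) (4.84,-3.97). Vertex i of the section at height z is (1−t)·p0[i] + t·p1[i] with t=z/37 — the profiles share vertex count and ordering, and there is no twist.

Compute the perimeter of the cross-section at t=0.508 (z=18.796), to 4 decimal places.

Cross-section at t=0.508: each vertex is (1-t)·p0[i] + t·p1[i].
  v1: (1-0.508)·(3.83,0.34) + 0.508·(6.25,1.99) = (5.0594,1.1782)
  v2: (1-0.508)·(3.3,2.49) + 0.508·(4.58,3.89) = (3.9502,3.2012)
  v3: (1-0.508)·(0.78,3.76) + 0.508·(2.41,5.93) = (1.6080,4.8624)
  v4: (1-0.508)·(-2.08,3.32) + 0.508·(-0.74,5.15) = (-1.3993,4.2496)
  v5: (1-0.508)·(-4.54,1.41) + 0.508·(-2.76,2.89) = (-3.6358,2.1618)
  v6: (1-0.508)·(-3.69,-2.5) + 0.508·(-5.18,-2.97) = (-4.4469,-2.7388)
  v7: (1-0.508)·(0.41,-4.65) + 0.508·(2.19,-6.14) = (1.3142,-5.4069)
  v8: (1-0.508)·(2.22,-3.69) + 0.508·(4.84,-3.97) = (3.5510,-3.8322)
Perimeter = Σ |v_{i+1} − v_i|:
  edge 1→2: √(-1.1091² + 2.0230²) = 2.3071 (running 2.3071)
  edge 2→3: √(-2.3422² + 1.6612²) = 2.8715 (running 5.1786)
  edge 3→4: √(-3.0073² + -0.6127²) = 3.0691 (running 8.2477)
  edge 4→5: √(-2.2365² + -2.0878²) = 3.0595 (running 11.3072)
  edge 5→6: √(-0.8112² + -4.9006²) = 4.9673 (running 16.2745)
  edge 6→7: √(5.7612² + -2.6682²) = 6.3490 (running 22.6235)
  edge 7→8: √(2.2367² + 1.5747²) = 2.7354 (running 25.3589)
  edge 8→1: √(1.5084² + 5.0104²) = 5.2326 (running 30.5915)
Perimeter = 30.5915

Perimeter at t=0.508: 30.5915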